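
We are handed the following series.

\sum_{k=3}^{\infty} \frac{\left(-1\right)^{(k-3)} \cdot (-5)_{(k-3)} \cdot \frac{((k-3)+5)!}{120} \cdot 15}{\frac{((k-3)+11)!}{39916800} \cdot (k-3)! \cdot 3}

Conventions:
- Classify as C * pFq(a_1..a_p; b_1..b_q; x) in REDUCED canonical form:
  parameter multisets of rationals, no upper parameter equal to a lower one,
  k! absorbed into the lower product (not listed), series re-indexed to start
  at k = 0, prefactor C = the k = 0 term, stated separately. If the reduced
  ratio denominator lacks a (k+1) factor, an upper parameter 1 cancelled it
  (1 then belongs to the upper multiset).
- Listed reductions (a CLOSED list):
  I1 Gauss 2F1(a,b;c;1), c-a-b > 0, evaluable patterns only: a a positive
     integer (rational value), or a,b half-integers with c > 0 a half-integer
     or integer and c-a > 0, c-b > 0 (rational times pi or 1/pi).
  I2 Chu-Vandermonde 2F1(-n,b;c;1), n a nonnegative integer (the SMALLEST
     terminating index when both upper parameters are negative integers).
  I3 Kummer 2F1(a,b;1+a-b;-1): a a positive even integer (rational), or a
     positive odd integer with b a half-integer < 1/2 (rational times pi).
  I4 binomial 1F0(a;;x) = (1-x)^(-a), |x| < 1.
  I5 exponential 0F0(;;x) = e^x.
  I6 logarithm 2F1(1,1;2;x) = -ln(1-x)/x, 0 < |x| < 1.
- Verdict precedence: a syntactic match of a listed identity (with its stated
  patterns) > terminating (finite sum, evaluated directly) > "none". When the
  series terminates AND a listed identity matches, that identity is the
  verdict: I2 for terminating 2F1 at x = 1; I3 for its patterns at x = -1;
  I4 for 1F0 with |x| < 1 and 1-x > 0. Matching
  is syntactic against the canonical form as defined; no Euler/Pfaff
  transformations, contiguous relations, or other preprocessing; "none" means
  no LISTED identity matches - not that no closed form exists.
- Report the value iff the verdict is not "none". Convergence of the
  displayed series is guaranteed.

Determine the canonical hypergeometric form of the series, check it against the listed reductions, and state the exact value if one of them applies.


Classification (C = 5): 2F1 with upper {-5, 6}, lower {12}, argument x = -1. Verdict: the Kummer evaluation I3 fires (x = -1; c = 12 equals 1+a-b for upper {-5, 6}: listed pattern). Its exact value is \frac{165}{4}.

First insight: x = -1 and the constant factors (C = 5, x = -1) combine into one prefactor.
Step ratio: r(k) = -1 * (k-5) (k+6) / [(k+12) (k+1)] - rational in k, leading ratio -1; with t_0 = 5, classification follows.


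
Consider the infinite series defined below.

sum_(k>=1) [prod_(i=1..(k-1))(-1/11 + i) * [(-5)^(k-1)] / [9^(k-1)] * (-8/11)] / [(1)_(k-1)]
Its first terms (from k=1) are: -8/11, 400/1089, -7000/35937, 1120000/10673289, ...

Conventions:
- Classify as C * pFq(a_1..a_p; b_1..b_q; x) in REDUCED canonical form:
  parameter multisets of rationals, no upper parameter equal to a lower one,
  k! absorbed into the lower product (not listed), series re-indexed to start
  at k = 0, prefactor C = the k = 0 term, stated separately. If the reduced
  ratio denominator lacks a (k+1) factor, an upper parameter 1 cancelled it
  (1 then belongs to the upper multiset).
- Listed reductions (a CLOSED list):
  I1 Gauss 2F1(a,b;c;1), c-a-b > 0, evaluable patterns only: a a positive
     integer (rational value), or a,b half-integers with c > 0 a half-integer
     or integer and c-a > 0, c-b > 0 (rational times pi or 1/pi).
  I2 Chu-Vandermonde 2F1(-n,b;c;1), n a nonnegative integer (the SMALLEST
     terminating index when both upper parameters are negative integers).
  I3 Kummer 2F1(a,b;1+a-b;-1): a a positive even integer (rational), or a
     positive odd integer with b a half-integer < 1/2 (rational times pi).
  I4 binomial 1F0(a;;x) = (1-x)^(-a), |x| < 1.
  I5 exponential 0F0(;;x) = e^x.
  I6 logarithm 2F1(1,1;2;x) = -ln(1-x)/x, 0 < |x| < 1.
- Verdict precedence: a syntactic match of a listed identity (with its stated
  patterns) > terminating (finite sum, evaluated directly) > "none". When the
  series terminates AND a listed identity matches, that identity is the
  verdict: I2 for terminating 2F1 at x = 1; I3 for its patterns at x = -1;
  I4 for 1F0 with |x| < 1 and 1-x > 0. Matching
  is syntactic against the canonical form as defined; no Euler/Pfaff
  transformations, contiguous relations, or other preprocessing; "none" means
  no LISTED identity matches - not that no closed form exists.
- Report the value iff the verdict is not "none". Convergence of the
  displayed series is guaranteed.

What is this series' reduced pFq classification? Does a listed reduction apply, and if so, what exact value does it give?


Canonical form: C = -8/11 times 1F0 with upper {10/11}, lower {-}, x = -5/9. Verdict: the binomial series (I4) matches (the 1F0 binomial series: exponent -10/11, x = -5/9). Hence: (-8/11) * (14/9)^(-10/11).

Structural cue: t_0 being -8/11, (1)_k (C = -8/11, x = -5/9) is k! itself.
Term ratio: r(k) = (-5/9) * (k+10/11) / [(k+1)] - rational in k, leading ratio (-5/9); with t_0 = -8/11, classification follows.


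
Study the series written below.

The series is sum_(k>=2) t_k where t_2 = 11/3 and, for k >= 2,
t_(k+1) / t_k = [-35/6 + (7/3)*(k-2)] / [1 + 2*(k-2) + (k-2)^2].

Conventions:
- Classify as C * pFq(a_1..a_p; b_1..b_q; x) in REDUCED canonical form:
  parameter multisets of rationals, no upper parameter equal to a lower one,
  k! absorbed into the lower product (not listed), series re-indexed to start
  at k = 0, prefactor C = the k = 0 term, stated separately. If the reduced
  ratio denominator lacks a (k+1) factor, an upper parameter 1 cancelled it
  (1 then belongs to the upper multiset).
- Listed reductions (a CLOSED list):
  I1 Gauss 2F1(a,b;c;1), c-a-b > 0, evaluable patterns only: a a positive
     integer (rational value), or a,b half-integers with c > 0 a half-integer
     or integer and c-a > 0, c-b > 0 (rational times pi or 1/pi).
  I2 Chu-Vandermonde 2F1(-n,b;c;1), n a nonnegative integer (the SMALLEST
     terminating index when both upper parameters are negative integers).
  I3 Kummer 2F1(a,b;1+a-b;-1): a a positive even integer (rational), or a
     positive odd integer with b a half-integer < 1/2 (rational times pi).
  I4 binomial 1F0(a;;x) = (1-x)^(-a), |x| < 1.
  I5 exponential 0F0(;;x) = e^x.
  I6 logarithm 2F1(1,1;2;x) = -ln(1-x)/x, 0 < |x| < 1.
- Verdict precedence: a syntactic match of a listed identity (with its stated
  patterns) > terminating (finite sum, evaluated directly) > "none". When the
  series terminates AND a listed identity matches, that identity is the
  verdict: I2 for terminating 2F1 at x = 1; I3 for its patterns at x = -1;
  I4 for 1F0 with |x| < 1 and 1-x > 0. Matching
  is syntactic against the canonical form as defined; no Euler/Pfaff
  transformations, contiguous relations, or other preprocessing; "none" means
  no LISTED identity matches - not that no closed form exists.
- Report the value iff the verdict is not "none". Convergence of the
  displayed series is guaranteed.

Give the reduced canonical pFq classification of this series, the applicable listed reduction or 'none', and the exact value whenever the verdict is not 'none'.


Prefactor 11/3, argument 7/3: 1F1 with upper {-5/2} over lower {1}. Verdict: none (x = 7/3): each listed identity misses the multisets {-5/2} ; {1}.

Key observation: x = (7/3) and factor the ratio over Q (prefactor 11/3): negated roots = parameters.
Ratio: r(k) = (7/3) * (k-5/2) / [(k+1) (k+1)] - rational in k, leading ratio (7/3); with t_0 = 11/3, classification follows.


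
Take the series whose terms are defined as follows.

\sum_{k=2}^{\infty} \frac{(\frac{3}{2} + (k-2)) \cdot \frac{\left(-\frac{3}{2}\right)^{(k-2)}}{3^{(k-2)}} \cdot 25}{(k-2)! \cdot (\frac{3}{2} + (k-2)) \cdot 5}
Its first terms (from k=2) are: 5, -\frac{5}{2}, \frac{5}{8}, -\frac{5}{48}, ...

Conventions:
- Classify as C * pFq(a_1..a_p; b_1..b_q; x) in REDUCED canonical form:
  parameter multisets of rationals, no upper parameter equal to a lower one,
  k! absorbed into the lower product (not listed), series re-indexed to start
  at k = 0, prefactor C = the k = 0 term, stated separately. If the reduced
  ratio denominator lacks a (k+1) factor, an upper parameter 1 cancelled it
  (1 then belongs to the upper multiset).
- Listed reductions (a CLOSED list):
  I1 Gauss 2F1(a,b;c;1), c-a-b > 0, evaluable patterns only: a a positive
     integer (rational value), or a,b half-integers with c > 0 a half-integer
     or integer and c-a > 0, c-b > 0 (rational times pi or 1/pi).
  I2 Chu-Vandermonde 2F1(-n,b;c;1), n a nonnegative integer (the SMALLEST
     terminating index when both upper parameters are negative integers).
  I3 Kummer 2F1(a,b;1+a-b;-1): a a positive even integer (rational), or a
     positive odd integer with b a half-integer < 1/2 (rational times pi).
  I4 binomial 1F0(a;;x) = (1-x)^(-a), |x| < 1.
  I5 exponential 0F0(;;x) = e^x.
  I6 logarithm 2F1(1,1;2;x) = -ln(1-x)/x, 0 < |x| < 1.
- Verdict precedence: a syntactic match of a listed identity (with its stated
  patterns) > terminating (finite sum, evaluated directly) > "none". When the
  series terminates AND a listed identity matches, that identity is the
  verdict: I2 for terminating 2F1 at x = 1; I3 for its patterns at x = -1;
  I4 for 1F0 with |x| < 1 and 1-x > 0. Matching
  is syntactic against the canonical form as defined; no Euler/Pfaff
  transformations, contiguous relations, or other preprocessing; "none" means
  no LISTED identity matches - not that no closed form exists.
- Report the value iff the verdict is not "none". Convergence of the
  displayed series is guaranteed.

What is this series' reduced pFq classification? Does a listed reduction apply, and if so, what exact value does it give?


With C = 5: the canonical form is 0F0(-; -; -\frac{1}{2}). Verdict: this is exponential (I5) (the 0F0 exponential series at x = -\frac{1}{2}). Hence: 5 \cdot e^{-\frac{1}{2}}.

Key step: t_0 = 5 here, and the two k-th powers (C = 5, x = -1/2) combine into one argument.
Adjacent-term ratio: r(k) = -\frac{1}{2} * 1 / [(k+1)] - rational in k. x = -\frac{1}{2}; t_0 = 5; negate the roots.


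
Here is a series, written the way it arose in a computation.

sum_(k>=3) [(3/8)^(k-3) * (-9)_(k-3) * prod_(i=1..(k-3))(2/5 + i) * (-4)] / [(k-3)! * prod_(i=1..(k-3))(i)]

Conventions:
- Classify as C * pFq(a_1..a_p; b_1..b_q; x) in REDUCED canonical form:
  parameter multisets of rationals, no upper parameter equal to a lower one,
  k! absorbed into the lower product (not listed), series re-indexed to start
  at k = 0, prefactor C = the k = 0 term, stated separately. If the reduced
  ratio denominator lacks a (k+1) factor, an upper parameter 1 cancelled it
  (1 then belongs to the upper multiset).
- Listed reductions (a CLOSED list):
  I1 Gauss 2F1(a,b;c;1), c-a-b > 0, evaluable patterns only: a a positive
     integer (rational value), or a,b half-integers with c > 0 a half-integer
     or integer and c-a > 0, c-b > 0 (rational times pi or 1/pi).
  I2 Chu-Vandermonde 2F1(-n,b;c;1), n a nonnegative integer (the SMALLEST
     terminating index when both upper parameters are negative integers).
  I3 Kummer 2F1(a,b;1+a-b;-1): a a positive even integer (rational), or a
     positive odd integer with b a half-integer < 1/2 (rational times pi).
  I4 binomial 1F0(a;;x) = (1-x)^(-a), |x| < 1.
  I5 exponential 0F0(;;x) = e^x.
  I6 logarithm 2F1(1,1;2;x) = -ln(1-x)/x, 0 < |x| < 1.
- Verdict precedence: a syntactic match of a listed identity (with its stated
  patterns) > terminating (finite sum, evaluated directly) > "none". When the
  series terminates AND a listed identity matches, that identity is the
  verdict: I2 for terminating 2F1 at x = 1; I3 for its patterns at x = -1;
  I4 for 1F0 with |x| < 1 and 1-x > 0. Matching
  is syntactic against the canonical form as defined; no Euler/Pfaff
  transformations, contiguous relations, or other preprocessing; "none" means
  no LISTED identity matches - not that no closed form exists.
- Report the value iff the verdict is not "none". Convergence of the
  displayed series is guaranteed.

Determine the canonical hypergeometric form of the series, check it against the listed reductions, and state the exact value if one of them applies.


At argument 3/8: a 2F1 with upper {-9, 7/5}, lower {1}, scaled by C = -4. Verdict: terminating. (-9)_k vanishes past k = 9, leaving a 10-term sum, computed directly. Sum: 23651687260639/81920000000000.

Key observation: with t_0 = -4, the lower running product (C = -4, x = 3/8) is a rising factorial.
Adjacent-term ratio: r(k) = (3/8) * (k-9) (k+7/5) / [(k+1) (k+1)] - rational; roots negated = parameters, x = (3/8), C = -4.


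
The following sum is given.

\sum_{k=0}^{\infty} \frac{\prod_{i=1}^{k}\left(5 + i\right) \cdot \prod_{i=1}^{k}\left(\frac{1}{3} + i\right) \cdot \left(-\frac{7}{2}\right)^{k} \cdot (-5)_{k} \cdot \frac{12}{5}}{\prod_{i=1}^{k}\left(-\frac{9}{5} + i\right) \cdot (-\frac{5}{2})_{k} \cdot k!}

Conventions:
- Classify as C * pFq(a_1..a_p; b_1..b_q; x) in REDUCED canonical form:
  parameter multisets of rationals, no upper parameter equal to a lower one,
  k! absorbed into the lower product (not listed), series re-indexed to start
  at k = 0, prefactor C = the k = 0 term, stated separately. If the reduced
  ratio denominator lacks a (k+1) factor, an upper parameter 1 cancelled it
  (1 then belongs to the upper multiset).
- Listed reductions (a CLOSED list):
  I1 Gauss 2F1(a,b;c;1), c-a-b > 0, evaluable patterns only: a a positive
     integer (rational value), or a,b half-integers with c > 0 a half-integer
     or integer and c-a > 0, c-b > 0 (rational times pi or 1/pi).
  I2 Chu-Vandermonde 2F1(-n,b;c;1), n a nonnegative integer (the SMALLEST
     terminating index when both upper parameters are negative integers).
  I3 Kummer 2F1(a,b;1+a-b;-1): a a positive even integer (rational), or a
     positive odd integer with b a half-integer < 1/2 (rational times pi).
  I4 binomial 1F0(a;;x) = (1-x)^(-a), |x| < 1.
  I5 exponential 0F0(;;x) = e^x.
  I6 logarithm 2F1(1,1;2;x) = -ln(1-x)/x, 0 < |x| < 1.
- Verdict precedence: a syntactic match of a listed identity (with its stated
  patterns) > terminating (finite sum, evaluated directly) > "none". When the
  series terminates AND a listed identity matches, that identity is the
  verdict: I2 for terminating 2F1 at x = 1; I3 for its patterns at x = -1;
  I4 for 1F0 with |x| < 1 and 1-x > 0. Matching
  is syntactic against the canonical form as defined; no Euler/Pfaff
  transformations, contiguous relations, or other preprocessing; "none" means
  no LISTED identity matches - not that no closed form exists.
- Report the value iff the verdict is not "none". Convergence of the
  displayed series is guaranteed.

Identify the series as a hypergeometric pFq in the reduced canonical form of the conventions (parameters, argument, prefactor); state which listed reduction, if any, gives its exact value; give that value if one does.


Classification (C = \frac{12}{5}): 3F2 with upper {-5, \frac{4}{3}, 6}, lower {-\frac{5}{2}, -\frac{4}{5}}, argument x = -\frac{7}{2}. Verdict: terminating at k = 5: the factor (-5)_k kills every later term; summing the 6 survivors is exact. Sum: \frac{24209190600332}{4455}.

First insight: t_0 being \frac{12}{5}, the running product (C = 12/5) telescopes to a rising factorial.
Ratio: r(k) = -\frac{7}{2} * (k-5) (k+\frac{4}{3}) (k+6) / [(k-\frac{5}{2}) (k-\frac{4}{5}) (k+1)] - poly over poly, x = -\frac{7}{2} from leading terms; C = \frac{12}{5} at k = 0.


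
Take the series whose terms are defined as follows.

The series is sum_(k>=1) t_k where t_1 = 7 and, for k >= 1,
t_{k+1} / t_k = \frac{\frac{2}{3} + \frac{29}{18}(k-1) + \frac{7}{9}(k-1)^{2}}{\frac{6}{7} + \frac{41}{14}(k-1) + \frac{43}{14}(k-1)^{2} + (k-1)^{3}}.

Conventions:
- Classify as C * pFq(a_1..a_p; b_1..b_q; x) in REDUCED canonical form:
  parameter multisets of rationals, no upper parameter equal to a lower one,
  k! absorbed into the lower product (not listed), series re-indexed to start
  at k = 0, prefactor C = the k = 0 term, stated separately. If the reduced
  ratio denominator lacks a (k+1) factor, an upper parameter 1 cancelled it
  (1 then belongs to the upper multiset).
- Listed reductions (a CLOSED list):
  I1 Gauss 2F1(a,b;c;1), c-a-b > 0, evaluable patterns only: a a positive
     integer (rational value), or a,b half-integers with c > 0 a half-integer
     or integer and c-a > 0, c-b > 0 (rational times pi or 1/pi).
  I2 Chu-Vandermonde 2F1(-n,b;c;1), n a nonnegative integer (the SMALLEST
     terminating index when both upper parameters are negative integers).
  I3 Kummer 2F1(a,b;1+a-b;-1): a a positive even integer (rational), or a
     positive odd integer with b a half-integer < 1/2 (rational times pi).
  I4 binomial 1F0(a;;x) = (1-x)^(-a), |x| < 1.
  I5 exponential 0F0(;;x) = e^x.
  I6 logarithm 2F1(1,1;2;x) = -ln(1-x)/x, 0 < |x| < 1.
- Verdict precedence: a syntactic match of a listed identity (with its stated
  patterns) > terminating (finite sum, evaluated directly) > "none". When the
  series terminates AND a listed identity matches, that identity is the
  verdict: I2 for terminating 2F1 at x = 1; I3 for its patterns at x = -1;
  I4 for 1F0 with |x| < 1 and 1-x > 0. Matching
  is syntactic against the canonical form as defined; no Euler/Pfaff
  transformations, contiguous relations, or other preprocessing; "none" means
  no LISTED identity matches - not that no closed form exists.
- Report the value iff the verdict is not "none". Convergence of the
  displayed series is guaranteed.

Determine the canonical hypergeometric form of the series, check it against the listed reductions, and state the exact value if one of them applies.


The tell: x = \frac{7}{9} and the expanded ratio factors over Q; C = 7, roots give parameters.
Adjacent-term ratio: r(k) = \frac{7}{9} * 1 / [(k+1)] ; factor over Q: parameters, x = \frac{7}{9}, and C = 7.

x = \frac{7}{9} here; the reduced form reads 0F0, upper {-}, lower {-}, C = 7. Verdict: exponential (I5) fires (the 0F0 exponential series at x = \frac{7}{9}). Sum: 7 \cdot e^{\frac{7}{9}}.


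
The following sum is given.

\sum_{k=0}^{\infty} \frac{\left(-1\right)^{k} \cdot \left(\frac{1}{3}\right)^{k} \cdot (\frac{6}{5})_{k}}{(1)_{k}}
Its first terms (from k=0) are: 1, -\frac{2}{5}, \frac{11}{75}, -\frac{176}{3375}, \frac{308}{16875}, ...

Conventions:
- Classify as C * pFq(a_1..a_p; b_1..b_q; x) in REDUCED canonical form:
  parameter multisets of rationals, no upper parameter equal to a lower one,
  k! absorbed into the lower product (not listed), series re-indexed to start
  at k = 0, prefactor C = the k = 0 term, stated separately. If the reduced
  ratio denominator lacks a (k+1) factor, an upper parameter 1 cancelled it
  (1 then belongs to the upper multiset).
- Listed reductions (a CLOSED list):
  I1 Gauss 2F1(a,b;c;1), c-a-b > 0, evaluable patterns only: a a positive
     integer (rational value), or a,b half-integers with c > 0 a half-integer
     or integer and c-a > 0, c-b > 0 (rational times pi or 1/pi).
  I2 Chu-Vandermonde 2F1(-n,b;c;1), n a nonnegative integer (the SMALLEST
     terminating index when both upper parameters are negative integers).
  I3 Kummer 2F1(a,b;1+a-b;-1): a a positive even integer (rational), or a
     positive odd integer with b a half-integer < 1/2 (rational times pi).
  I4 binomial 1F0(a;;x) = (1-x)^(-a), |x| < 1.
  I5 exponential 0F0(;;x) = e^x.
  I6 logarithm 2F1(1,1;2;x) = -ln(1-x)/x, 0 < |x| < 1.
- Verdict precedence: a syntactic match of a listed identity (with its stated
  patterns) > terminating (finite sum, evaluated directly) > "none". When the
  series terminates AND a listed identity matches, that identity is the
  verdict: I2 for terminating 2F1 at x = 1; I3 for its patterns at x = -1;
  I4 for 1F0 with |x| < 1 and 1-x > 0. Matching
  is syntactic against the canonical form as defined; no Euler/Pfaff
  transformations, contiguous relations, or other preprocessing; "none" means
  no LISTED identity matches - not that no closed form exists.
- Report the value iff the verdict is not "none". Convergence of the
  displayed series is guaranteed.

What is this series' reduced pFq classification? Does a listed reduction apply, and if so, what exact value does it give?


Structural cue: with t_0 = 1, the (-1)^k factor (C = 1) folds into the argument's sign.
Consecutive-term ratio: r(k) = -\frac{1}{3} * (k+\frac{6}{5}) / [(k+1)] ; factor over Q: parameters, x = -\frac{1}{3}, and C = 1.

Classification (C = 1): 1F0 with upper {\frac{6}{5}}, lower {-}, argument x = -\frac{1}{3}. Verdict (x = -\frac{1}{3}): the I4 binomial reduction applies (the 1F0 binomial series: exponent -6/5, x = -\frac{1}{3}). Sum: \left(\frac{4}{3}\right)^{-\frac{6}{5}}.


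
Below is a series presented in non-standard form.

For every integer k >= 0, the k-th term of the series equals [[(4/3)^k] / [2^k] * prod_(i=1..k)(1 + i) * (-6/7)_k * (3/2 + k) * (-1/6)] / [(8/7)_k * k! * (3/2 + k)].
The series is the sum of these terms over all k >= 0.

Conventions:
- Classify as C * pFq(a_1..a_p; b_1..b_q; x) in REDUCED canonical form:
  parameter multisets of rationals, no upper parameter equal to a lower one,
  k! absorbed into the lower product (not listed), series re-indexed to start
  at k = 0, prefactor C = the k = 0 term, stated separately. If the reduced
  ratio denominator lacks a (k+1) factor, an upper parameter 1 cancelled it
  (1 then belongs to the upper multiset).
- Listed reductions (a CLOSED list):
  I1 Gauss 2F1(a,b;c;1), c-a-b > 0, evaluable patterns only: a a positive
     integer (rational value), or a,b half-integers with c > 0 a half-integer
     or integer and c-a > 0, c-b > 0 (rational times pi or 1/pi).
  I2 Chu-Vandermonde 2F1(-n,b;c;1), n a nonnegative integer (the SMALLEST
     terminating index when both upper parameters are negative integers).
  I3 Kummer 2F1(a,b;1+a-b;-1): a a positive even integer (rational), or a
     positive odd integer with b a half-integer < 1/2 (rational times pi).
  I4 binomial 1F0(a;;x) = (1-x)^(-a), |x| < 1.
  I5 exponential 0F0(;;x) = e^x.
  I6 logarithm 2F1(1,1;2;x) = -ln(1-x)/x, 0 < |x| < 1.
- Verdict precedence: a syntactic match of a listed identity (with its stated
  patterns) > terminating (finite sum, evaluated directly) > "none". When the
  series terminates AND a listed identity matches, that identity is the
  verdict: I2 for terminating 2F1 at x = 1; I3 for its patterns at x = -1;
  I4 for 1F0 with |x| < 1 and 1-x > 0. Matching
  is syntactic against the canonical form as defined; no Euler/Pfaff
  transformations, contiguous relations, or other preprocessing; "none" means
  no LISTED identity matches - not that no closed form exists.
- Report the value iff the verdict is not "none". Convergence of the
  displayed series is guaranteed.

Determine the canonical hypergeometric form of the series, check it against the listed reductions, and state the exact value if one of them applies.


Prefactor -1/6, argument 2/3: 2F1 with upper {-6/7, 2} over lower {8/7}. Verdict: none - this 2F1 at x = 2/3 matches no listed pattern, and upper {-6/7, 2} holds no stopper.

The tell: t_0 being -1/6, the two k-th powers (prefactor -1/6) combine into one argument.
Ratio: r(k) = (2/3) * (k-6/7) (k+2) / [(k+8/7) (k+1)] - rational; roots negated = parameters, x = (2/3), C = -1/6.


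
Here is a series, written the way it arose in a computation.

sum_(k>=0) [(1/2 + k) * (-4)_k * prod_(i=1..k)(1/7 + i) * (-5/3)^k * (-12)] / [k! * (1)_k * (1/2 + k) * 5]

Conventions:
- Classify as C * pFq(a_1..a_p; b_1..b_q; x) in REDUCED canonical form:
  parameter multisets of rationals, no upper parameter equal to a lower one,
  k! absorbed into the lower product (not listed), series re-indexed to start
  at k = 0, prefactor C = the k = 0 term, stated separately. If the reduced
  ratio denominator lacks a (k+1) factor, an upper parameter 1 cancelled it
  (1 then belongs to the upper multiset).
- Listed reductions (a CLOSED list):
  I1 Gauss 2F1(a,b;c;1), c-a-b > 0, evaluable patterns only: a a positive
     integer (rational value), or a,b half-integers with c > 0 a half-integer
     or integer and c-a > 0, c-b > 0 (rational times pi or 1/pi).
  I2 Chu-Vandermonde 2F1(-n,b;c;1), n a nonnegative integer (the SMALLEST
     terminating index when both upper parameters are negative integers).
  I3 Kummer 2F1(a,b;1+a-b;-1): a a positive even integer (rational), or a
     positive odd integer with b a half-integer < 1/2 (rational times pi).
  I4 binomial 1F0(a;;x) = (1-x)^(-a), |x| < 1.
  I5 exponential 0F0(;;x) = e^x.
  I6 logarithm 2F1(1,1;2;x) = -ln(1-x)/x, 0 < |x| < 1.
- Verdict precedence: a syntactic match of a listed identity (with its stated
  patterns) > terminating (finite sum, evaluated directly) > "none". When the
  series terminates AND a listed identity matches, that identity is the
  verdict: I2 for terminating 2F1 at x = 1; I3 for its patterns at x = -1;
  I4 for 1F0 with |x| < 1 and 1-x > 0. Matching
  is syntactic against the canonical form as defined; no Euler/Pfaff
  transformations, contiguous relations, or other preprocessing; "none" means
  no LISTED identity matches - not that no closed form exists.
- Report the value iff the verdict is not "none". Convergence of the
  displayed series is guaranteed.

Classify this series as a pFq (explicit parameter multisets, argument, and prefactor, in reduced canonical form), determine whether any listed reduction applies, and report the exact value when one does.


The tell: t_0 being -12/5, striking the common factor k + 1/2 reduces the term (prefactor -12/5).
Adjacent-term ratio: r(k) = (-5/3) * (k-4) (k+8/7) / [(k+1) (k+1)] ; factor over Q: parameters, x = (-5/3), and C = -12/5.

The series (x = -5/3) is 2F1: upper {-4, 8/7}, lower {1}, prefactor -12/5. Verdict: terminating - the sum ends at index 4 because -4 is a negative integer; exact evaluation follows. Hence: -49035964/324135.


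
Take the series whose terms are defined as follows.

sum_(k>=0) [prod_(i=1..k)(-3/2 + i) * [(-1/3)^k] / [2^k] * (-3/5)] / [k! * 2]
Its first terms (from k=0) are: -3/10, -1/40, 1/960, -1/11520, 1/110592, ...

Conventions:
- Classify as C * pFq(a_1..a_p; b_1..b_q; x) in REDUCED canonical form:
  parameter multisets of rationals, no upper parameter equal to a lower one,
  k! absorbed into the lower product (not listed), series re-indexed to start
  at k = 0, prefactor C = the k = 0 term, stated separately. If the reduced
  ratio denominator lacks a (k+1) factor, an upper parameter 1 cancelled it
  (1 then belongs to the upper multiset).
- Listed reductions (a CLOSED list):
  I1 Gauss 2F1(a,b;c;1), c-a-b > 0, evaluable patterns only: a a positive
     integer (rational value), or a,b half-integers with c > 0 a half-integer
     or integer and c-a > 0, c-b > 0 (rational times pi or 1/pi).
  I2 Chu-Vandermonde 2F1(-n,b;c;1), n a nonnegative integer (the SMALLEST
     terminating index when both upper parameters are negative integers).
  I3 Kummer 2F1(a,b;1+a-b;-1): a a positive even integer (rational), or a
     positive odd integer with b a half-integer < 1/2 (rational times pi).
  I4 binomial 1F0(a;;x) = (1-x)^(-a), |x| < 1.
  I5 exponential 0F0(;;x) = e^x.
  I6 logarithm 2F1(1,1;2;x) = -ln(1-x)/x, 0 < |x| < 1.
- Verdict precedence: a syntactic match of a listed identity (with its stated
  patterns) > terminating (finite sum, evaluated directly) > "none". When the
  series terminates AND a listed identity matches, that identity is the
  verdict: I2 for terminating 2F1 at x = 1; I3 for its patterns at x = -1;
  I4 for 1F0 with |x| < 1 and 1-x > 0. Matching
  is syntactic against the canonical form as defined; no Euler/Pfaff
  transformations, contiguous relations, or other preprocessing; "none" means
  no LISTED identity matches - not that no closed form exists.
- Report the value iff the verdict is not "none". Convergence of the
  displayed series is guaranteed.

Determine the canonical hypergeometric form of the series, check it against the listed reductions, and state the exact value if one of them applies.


Prefactor -3/10, argument -1/6: 1F0 with upper {-1/2} over lower {-}. Verdict: binomial (I4) matches (the 1F0 binomial series: exponent 1/2, x = -1/6). Value: (-3/10) * (7/6)^(1/2).

The tell: t_0 being -3/10, the two k-th powers (C = -3/10) combine into one argument.
Consecutive-term ratio: r(k) = (-1/6) * (k-1/2) / [(k+1)] - poly over poly, x = (-1/6) from leading terms; C = -3/10 at k = 0.


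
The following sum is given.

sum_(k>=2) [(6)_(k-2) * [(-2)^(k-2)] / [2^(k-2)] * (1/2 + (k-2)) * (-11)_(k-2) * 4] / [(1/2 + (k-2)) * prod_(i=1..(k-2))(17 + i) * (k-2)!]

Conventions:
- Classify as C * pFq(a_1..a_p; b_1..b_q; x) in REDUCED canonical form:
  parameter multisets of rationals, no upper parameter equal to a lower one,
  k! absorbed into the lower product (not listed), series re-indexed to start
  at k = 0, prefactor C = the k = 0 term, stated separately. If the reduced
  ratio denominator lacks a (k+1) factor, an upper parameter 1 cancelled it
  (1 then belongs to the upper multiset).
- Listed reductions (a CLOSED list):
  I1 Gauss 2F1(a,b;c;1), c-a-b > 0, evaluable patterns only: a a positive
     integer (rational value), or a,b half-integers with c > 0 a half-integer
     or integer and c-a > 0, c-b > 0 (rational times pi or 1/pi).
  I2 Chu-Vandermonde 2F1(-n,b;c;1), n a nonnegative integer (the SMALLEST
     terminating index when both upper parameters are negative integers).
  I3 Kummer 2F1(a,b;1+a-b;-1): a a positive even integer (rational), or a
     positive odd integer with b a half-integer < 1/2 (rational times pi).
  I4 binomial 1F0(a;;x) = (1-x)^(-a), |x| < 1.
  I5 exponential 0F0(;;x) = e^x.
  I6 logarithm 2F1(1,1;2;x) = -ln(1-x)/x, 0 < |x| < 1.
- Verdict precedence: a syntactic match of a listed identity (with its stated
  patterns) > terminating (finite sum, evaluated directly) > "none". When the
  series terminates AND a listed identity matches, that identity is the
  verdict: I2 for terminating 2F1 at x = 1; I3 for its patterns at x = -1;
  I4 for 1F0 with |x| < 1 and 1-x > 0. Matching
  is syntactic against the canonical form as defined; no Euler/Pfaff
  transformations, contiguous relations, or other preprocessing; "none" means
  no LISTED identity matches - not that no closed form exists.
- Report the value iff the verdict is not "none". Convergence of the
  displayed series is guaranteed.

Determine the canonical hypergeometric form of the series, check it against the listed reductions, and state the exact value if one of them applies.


The series (x = -1) is 2F1: upper {-11, 6}, lower {18}, prefactor 4. Verdict (x = -1): Kummer's theorem (I3) applies (x = -1; c = 18 equals 1+a-b for upper {-11, 6}: listed pattern). Its exact value is 136.

The tell: from the first term 4: k + 1/2 divides numerator and denominator alike; C = 4 after cancelling.
Term ratio: r(k) = (-1) * (k-11) (k+6) / [(k+18) (k+1)] - rational in k, leading ratio (-1); with t_0 = 4, classification follows.


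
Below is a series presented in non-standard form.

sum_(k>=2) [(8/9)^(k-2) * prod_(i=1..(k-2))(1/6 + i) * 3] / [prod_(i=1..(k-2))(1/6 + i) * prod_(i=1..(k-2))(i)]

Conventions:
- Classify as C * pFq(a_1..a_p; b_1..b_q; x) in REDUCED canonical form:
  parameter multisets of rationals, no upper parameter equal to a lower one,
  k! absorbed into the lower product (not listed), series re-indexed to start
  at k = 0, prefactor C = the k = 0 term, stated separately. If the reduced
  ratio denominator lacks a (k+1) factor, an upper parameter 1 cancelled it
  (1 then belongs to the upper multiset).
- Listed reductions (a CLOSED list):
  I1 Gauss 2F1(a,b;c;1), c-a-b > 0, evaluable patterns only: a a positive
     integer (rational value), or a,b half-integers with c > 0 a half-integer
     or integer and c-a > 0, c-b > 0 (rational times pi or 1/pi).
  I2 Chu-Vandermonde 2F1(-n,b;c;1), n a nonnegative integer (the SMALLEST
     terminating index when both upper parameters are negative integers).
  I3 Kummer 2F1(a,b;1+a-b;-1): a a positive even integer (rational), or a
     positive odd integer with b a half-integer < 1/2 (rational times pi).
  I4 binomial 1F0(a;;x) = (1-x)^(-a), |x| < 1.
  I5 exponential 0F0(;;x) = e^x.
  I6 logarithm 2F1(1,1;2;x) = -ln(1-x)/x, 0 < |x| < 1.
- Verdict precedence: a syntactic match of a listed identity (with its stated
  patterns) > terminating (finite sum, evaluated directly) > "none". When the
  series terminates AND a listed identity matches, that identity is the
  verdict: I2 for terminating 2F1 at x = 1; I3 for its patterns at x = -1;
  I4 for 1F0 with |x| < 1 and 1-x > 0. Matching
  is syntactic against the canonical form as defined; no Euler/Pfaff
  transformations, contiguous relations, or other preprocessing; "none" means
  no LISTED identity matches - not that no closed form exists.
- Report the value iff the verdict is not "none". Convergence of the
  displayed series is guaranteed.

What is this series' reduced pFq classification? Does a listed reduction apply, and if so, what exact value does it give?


x = 8/9 here; the reduced form reads 0F0, upper {-}, lower {-}, C = 3. Verdict: exponential (I5) fires (the 0F0 exponential series at x = 8/9). Its exact value is 3 * e^(8/9).

First insight: x = (8/9) and the lower running product (C = 3, x = 8/9) is a rising factorial.
Term ratio: r(k) = (8/9) * 1 / [(k+1)] - rational in k, leading ratio (8/9); with t_0 = 3, classification follows.


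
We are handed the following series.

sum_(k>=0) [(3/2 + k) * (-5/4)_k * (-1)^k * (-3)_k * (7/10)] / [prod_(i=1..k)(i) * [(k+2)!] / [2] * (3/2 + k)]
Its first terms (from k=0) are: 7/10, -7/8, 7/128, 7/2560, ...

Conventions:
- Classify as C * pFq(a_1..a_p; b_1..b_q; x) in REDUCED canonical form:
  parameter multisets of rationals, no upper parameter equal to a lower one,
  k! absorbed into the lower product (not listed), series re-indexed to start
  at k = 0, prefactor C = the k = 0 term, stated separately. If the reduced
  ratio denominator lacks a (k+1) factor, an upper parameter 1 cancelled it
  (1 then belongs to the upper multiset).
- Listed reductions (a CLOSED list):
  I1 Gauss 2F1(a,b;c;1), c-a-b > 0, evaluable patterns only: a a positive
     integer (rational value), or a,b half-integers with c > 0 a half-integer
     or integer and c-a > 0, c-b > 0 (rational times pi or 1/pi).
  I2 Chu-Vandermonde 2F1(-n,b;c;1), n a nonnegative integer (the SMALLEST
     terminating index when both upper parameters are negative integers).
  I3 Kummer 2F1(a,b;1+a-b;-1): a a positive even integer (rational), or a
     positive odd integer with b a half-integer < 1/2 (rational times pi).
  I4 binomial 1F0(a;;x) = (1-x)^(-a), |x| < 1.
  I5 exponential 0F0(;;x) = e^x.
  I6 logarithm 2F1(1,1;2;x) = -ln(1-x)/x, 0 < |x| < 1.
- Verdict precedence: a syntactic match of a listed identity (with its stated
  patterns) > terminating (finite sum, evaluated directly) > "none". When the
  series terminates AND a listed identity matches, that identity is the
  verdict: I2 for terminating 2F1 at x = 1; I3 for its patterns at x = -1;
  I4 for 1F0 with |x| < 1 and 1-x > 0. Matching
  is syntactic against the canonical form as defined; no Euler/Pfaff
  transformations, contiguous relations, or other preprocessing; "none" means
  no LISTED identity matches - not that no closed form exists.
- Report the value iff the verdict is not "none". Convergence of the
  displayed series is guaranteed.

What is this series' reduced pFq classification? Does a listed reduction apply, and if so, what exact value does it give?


The series (x = -1) is 2F1: upper {-3, -5/4}, lower {3}, prefactor 7/10. Verdict: terminating - the sum ends at index 3 because -3 is a negative integer; exact evaluation follows. Its exact value is -301/2560.

The tell: t_0 = 7/10 here, and the denominator's factorial ratio (prefactor 7/10) is a lower Pochhammer.
Step ratio: r(k) = (-1) * (k-3) (k-5/4) / [(k+3) (k+1)] - poly over poly, x = (-1) from leading terms; C = 7/10 at k = 0.


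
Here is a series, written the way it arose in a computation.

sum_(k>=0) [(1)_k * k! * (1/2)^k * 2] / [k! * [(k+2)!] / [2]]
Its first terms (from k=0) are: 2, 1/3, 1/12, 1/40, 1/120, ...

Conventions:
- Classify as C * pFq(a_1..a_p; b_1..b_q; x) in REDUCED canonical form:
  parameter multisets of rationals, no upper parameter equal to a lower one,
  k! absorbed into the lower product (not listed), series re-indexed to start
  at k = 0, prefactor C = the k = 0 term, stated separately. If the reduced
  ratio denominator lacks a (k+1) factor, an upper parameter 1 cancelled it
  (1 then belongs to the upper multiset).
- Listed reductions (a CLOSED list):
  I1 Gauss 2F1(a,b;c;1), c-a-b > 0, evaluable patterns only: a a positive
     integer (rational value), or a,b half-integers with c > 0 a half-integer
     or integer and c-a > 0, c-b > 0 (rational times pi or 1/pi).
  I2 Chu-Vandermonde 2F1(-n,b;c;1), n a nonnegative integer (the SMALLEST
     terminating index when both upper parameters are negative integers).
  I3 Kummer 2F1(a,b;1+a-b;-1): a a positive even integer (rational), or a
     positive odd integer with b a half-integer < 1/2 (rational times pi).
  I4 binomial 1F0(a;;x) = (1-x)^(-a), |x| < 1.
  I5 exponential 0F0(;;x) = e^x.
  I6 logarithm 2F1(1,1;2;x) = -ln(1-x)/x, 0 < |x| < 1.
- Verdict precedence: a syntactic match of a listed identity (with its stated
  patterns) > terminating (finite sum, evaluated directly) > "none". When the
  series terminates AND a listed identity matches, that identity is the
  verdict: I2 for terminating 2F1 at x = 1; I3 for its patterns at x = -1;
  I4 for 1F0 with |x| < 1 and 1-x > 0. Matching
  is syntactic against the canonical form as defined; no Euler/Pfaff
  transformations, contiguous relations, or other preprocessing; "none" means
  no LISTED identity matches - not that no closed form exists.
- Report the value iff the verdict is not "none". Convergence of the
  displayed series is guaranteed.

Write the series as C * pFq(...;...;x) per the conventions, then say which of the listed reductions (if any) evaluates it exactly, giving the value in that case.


With C = 2: the canonical form is 2F1(1, 1; 3; 1/2). Verdict: none - at argument 1/2 the multisets {1, 1} ; {3} match no listed identity.

First insight: from the first term 2: the factorial ratio (C = 2) (k+a-1)!/(a-1)! is a rising factorial (a)_k.
Term ratio: r(k) = (1/2) * (k+1) (k+1) / [(k+3) (k+1)] ; factor over Q: parameters, x = (1/2), and C = 2.


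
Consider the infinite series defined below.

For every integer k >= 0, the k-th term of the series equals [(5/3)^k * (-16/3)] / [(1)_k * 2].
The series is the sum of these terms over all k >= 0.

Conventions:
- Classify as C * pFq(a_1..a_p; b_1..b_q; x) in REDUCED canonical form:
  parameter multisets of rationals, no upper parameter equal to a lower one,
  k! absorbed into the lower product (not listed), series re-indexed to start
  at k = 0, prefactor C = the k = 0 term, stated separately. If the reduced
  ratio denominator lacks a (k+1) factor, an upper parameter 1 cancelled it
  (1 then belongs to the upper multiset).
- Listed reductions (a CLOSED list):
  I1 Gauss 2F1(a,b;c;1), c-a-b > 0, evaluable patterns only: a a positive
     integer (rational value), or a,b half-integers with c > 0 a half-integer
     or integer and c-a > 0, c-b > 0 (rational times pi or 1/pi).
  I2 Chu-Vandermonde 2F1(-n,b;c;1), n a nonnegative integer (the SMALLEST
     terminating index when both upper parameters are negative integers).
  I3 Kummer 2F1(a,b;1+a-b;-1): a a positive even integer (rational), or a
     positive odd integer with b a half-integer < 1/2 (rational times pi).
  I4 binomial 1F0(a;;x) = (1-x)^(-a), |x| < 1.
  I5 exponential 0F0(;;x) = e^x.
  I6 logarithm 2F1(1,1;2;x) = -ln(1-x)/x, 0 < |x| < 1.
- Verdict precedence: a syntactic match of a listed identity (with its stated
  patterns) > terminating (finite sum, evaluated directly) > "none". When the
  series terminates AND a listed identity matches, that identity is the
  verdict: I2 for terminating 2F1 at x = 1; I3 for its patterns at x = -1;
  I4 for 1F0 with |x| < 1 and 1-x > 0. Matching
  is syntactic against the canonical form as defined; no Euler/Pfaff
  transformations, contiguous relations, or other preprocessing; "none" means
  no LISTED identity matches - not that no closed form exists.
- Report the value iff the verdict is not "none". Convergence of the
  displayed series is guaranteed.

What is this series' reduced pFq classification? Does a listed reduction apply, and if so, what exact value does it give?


Reduced: x = 5/3, 0F0, upper = {-}, lower = {-}, C = -8/3. Verdict: the I5 exponential reduction matches (the 0F0 exponential series at x = 5/3). Sum: (-8/3) * e^(5/3).

Structural cue: from the first term -8/3: the constant factors (C = -8/3, x = 5/3) combine into one prefactor.
Term ratio: r(k) = (5/3) * 1 / [(k+1)] - rational in k, leading ratio (5/3); with t_0 = -8/3, classification follows.
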